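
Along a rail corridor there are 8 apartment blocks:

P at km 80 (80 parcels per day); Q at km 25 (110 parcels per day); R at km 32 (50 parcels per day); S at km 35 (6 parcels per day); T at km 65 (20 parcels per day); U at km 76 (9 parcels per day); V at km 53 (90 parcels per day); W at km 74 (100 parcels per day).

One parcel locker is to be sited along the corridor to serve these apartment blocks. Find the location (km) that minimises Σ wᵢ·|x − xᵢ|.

For a sum of weighted absolute distances on a line, the optimum is the weighted median (not the mean). Total weight W = 465; half-weight = 232.5.
Sort by position and accumulate weight:
  km 25 (Q, w=110) → cum 110
  km 32 (R, w=50) → cum 160
  km 35 (S, w=6) → cum 166
  km 53 (V, w=90) → cum 256  ≥ 232.5 → median here
  km 65 (T, w=20) → cum 276
  km 74 (W, w=100) → cum 376
  km 76 (U, w=9) → cum 385
  km 80 (P, w=80) → cum 465
Optimal location: km 53.

x = 53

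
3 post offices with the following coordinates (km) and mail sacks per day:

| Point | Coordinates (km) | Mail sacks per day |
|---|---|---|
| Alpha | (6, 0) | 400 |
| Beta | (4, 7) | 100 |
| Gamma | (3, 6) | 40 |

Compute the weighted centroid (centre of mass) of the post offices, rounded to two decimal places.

The minimiser of Σwᵢ‖p−pᵢ‖² is the weighted centroid p* = (Σwᵢpᵢ)/(Σwᵢ).
Σwᵢ = 540.
Σwᵢxᵢ = 400·6 + 100·4 + 40·3 = 2920.
Σwᵢyᵢ = 400·0 + 100·7 + 40·6 = 940.
x* = 2920/540 = 5.41, y* = 940/540 = 1.74.

(5.41, 1.74)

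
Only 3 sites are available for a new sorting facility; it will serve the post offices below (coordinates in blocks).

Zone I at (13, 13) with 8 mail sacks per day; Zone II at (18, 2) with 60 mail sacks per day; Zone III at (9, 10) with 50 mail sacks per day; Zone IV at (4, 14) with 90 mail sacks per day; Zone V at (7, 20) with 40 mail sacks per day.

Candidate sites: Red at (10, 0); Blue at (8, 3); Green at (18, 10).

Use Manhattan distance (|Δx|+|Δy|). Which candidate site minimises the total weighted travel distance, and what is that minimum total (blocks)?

Blue, total 3250 blocks

Total weighted distance at each candidate:
  Red (10, 0): total = 3998
  Blue (8, 3): total = 3250
  Green (18, 10): total = 3454
Minimum is at Blue with total 3250 blocks.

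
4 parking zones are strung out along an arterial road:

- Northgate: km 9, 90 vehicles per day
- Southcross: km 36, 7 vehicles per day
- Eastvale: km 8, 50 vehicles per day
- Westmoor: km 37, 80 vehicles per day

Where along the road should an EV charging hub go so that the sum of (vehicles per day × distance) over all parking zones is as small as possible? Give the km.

x = 9

For a sum of weighted absolute distances on a line, the optimum is the weighted median (not the mean). Total weight W = 227; half-weight = 113.5.
Sort by position and accumulate weight:
  km 8 (Eastvale, w=50) → cum 50
  km 9 (Northgate, w=90) → cum 140  ≥ 113.5 → median here
  km 36 (Southcross, w=7) → cum 147
  km 37 (Westmoor, w=80) → cum 227
Optimal location: km 9.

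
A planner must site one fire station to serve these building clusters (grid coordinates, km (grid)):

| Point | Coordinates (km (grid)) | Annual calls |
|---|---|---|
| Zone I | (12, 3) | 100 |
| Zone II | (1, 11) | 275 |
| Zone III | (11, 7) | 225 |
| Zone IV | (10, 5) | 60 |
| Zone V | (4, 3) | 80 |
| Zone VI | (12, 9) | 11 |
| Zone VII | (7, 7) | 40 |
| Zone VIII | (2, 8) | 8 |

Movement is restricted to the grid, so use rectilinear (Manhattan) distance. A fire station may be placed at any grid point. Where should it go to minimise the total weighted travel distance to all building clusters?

(7, 7)

Manhattan distance separates: Σwᵢ(|x−xᵢ|+|y−yᵢ|) = Σwᵢ|x−xᵢ| + Σwᵢ|y−yᵢ|, so x and y are optimised independently as 1-D weighted medians.
Total weight W = 799; half = 399.5.
x-coordinate, sorted with cumulative weight:
  x=1 (Zone II, w=275) cum 275
  x=2 (Zone VIII, w=8) cum 283
  x=4 (Zone V, w=80) cum 363
  x=7 (Zone VII, w=40) cum 403  ← median
  x=10 (Zone IV, w=60) cum 463
  x=11 (Zone III, w=225) cum 688
  x=12 (Zone I, w=100) cum 788
  x=12 (Zone VI, w=11) cum 799
⇒ x* = 7
y-coordinate, sorted with cumulative weight:
  y=3 (Zone I, w=100) cum 100
  y=3 (Zone V, w=80) cum 180
  y=5 (Zone IV, w=60) cum 240
  y=7 (Zone III, w=225) cum 465  ← median
  y=7 (Zone VII, w=40) cum 505
  y=8 (Zone VIII, w=8) cum 513
  y=9 (Zone VI, w=11) cum 524
  y=11 (Zone II, w=275) cum 799
⇒ y* = 7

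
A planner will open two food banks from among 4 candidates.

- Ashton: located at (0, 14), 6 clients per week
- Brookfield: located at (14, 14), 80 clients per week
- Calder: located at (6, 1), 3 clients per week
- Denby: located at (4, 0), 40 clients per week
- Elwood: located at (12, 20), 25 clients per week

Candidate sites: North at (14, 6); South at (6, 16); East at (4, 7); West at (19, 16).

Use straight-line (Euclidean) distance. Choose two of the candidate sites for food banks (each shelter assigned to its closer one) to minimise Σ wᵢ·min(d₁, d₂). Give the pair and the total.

Evaluate every pair (each demand assigned to the nearer of the two):
  {East, West}: total = 979.7
  {South, East}: total = 1176.9
  {North, West}: total = 1223.9
  {South, West}: total = 1339.0
  {North, East}: total = 1340.9
  {North, South}: total = 1353.0
Best pair: {East, West} with total 979.7.

{East, West}, total 979.7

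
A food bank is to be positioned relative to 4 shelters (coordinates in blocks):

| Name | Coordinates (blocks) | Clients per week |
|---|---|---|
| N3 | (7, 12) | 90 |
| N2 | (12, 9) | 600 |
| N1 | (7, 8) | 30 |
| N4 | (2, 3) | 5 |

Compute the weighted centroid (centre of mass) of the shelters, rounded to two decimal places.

(11.10, 9.29)

The minimiser of Σwᵢ‖p−pᵢ‖² is the weighted centroid p* = (Σwᵢpᵢ)/(Σwᵢ).
Σwᵢ = 725.
Σwᵢxᵢ = 90·7 + 600·12 + 30·7 + 5·2 = 8050.
Σwᵢyᵢ = 90·12 + 600·9 + 30·8 + 5·3 = 6735.
x* = 8050/725 = 11.10, y* = 6735/725 = 9.29.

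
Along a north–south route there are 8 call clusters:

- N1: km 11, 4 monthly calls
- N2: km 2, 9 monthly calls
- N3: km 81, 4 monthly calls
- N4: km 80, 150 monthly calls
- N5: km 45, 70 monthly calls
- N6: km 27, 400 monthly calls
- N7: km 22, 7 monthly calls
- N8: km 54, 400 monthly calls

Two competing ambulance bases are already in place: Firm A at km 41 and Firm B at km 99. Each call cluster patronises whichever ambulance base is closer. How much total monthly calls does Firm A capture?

890

The indifferent point is the midpoint (41+99)/2 = 70; call clusters left of it (closer to Firm A at 41) go to Firm A, those right go to Firm B.
  N2 at 2 (w=9) → Firm A
  N1 at 11 (w=4) → Firm A
  N7 at 22 (w=7) → Firm A
  N6 at 27 (w=400) → Firm A
  N5 at 45 (w=70) → Firm A
  N8 at 54 (w=400) → Firm A
  N4 at 80 (w=150) → Firm B
  N3 at 81 (w=4) → Firm B
Firm A captures 890; Firm B captures 154.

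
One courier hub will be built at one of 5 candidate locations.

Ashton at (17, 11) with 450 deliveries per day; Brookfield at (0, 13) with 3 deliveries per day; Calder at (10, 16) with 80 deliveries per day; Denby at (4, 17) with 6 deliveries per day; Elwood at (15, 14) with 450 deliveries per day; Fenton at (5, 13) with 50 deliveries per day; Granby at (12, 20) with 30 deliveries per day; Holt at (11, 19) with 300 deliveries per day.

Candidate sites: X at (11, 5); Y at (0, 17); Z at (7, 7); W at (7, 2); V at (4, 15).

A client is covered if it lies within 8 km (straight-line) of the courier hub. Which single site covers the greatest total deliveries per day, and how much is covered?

Coverage radius r = 8 km; a point is covered iff (Δx)²+(Δy)² ≤ 8² = 64.
  X (11, 5): covers {none} → 0
  Y (0, 17): covers {Brookfield, Denby, Fenton} → 59
  Z (7, 7): covers {Fenton} → 50
  W (7, 2): covers {none} → 0
  V (4, 15): covers {Brookfield, Calder, Denby, Fenton} → 139
Maximum coverage at V: 139 deliveries per day.

V, covering 139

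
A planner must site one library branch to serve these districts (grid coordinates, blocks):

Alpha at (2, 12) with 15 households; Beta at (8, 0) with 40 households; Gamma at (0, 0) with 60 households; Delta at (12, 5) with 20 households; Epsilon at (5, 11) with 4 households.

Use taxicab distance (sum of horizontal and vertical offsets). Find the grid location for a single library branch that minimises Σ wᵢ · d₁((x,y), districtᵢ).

Manhattan distance separates: Σwᵢ(|x−xᵢ|+|y−yᵢ|) = Σwᵢ|x−xᵢ| + Σwᵢ|y−yᵢ|, so x and y are optimised independently as 1-D weighted medians.
Total weight W = 139; half = 69.5.
x-coordinate, sorted with cumulative weight:
  x=0 (Gamma, w=60) cum 60
  x=2 (Alpha, w=15) cum 75  ← median
  x=5 (Epsilon, w=4) cum 79
  x=8 (Beta, w=40) cum 119
  x=12 (Delta, w=20) cum 139
⇒ x* = 2
y-coordinate, sorted with cumulative weight:
  y=0 (Beta, w=40) cum 40
  y=0 (Gamma, w=60) cum 100  ← median
  y=5 (Delta, w=20) cum 120
  y=11 (Epsilon, w=4) cum 124
  y=12 (Alpha, w=15) cum 139
⇒ y* = 0

(2, 0)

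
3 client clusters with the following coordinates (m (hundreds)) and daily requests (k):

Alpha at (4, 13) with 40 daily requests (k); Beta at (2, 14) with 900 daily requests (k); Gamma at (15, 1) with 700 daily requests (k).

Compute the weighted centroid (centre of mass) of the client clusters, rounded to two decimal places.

The minimiser of Σwᵢ‖p−pᵢ‖² is the weighted centroid p* = (Σwᵢpᵢ)/(Σwᵢ).
Σwᵢ = 1640.
Σwᵢxᵢ = 40·4 + 900·2 + 700·15 = 12460.
Σwᵢyᵢ = 40·13 + 900·14 + 700·1 = 13820.
x* = 12460/1640 = 7.60, y* = 13820/1640 = 8.43.

(7.60, 8.43)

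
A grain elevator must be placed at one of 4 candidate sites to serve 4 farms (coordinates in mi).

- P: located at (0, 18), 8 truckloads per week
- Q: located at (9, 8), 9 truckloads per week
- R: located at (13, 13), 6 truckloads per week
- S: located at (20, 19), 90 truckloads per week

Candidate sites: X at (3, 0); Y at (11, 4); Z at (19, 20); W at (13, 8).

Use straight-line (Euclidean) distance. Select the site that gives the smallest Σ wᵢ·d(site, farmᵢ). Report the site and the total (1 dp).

Z, total 476.0 mi

Total weighted distance at each candidate:
  X (3, 0): total = 2629.0
  Y (11, 4): total = 1812.4
  Z (19, 20): total = 476.0
  W (13, 8): total = 1370.7
Minimum is at Z with total 476.0 mi.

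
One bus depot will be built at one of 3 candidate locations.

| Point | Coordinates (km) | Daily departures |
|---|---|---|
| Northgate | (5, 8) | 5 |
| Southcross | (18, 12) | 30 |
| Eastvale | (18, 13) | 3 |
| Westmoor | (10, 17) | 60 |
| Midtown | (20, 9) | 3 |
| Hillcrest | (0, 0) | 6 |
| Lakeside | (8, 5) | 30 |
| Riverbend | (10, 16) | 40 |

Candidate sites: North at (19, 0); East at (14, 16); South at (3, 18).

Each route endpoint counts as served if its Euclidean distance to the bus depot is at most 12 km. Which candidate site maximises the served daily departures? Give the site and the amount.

Coverage radius r = 12 km; a point is covered iff (Δx)²+(Δy)² ≤ 12² = 144.
  North (19, 0): covers {Midtown} → 3
  East (14, 16): covers {Southcross, Eastvale, Westmoor, Midtown, Riverbend} → 136
  South (3, 18): covers {Northgate, Westmoor, Riverbend} → 105
Maximum coverage at East: 136 daily departures.

East, covering 136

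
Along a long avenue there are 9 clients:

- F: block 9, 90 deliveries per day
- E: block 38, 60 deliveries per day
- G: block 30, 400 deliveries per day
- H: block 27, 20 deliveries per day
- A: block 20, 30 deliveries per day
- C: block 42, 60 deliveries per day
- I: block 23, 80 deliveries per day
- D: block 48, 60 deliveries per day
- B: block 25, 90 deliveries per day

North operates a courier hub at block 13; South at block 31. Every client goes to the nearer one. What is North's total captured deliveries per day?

120

The indifferent point is the midpoint (13+31)/2 = 22; clients left of it (closer to North at 13) go to North, those right go to South.
  F at 9 (w=90) → North
  A at 20 (w=30) → North
  I at 23 (w=80) → South
  B at 25 (w=90) → South
  H at 27 (w=20) → South
  G at 30 (w=400) → South
  E at 38 (w=60) → South
  C at 42 (w=60) → South
  D at 48 (w=60) → South
North captures 120; South captures 770.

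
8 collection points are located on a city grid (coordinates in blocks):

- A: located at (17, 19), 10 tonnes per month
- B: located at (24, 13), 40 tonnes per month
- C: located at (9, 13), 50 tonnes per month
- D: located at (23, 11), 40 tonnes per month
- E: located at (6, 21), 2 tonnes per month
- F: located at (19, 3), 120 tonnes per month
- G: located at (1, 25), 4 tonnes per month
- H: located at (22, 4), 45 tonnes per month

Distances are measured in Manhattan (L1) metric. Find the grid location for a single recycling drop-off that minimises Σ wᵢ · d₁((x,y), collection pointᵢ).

Manhattan distance separates: Σwᵢ(|x−xᵢ|+|y−yᵢ|) = Σwᵢ|x−xᵢ| + Σwᵢ|y−yᵢ|, so x and y are optimised independently as 1-D weighted medians.
Total weight W = 311; half = 155.5.
x-coordinate, sorted with cumulative weight:
  x=1 (G, w=4) cum 4
  x=6 (E, w=2) cum 6
  x=9 (C, w=50) cum 56
  x=17 (A, w=10) cum 66
  x=19 (F, w=120) cum 186  ← median
  x=22 (H, w=45) cum 231
  x=23 (D, w=40) cum 271
  x=24 (B, w=40) cum 311
⇒ x* = 19
y-coordinate, sorted with cumulative weight:
  y=3 (F, w=120) cum 120
  y=4 (H, w=45) cum 165  ← median
  y=11 (D, w=40) cum 205
  y=13 (B, w=40) cum 245
  y=13 (C, w=50) cum 295
  y=19 (A, w=10) cum 305
  y=21 (E, w=2) cum 307
  y=25 (G, w=4) cum 311
⇒ y* = 4

(19, 4)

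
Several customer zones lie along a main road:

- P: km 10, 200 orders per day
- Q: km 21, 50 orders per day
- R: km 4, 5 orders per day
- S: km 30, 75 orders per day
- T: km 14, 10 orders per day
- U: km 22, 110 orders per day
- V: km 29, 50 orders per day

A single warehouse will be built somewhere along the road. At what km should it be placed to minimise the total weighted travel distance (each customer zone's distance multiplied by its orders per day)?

x = 21

For a sum of weighted absolute distances on a line, the optimum is the weighted median (not the mean). Total weight W = 500; half-weight = 250.
Sort by position and accumulate weight:
  km 4 (R, w=5) → cum 5
  km 10 (P, w=200) → cum 205
  km 14 (T, w=10) → cum 215
  km 21 (Q, w=50) → cum 265  ≥ 250 → median here
  km 22 (U, w=110) → cum 375
  km 29 (V, w=50) → cum 425
  km 30 (S, w=75) → cum 500
Optimal location: km 21.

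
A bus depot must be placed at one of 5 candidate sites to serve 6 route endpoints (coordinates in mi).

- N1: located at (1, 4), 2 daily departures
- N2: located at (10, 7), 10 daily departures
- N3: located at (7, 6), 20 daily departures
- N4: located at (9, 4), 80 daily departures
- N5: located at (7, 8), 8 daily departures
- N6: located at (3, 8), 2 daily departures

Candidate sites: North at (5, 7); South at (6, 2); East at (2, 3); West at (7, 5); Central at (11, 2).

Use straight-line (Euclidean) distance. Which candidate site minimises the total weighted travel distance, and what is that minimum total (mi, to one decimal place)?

Total weighted distance at each candidate:
  North (5, 7): total = 527.1
  South (6, 2): total = 507.8
  East (2, 3): total = 841.3
  West (7, 5): total = 281.1
  Central (11, 2): total = 488.5
Minimum is at West with total 281.1 mi.

West, total 281.1 mi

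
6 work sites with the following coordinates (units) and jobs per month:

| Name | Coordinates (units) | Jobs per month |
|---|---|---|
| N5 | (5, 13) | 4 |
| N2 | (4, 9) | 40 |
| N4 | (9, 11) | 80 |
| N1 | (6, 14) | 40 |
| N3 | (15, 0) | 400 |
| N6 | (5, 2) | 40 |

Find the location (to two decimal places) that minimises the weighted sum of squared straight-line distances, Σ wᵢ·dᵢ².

(12.15, 3.20)

The minimiser of Σwᵢ‖p−pᵢ‖² is the weighted centroid p* = (Σwᵢpᵢ)/(Σwᵢ).
Σwᵢ = 604.
Σwᵢxᵢ = 4·5 + 40·4 + 80·9 + 40·6 + 400·15 + 40·5 = 7340.
Σwᵢyᵢ = 4·13 + 40·9 + 80·11 + 40·14 + 400·0 + 40·2 = 1932.
x* = 7340/604 = 12.15, y* = 1932/604 = 3.20.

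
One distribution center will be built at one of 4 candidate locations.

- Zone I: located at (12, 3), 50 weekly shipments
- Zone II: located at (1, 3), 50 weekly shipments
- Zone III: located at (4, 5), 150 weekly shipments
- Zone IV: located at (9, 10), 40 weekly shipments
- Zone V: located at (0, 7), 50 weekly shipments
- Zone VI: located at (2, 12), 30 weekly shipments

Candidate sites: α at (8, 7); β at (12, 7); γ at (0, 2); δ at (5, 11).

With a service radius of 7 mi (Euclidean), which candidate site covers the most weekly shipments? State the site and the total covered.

Coverage radius r = 7 mi; a point is covered iff (Δx)²+(Δy)² ≤ 7² = 49.
  α (8, 7): covers {Zone I, Zone III, Zone IV} → 240
  β (12, 7): covers {Zone I, Zone IV} → 90
  γ (0, 2): covers {Zone II, Zone III, Zone V} → 250
  δ (5, 11): covers {Zone III, Zone IV, Zone V, Zone VI} → 270
Maximum coverage at δ: 270 weekly shipments.

δ, covering 270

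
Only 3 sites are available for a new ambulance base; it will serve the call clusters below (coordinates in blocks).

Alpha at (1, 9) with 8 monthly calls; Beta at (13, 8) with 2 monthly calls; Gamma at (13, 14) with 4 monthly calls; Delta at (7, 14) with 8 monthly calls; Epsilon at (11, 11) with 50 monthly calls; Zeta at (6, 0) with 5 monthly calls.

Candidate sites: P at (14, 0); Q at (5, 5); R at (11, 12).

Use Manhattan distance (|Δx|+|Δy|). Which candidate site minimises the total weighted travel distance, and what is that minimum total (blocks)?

R, total 315 blocks

Total weighted distance at each candidate:
  P (14, 0): total = 1162
  Q (5, 5): total = 872
  R (11, 12): total = 315
Minimum is at R with total 315 blocks.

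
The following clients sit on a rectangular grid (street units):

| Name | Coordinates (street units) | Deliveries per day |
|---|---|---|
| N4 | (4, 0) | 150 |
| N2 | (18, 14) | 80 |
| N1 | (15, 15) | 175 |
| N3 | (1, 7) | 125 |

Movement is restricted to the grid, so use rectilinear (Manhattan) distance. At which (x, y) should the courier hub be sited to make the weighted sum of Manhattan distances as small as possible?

(4, 7)

Manhattan distance separates: Σwᵢ(|x−xᵢ|+|y−yᵢ|) = Σwᵢ|x−xᵢ| + Σwᵢ|y−yᵢ|, so x and y are optimised independently as 1-D weighted medians.
Total weight W = 530; half = 265.
x-coordinate, sorted with cumulative weight:
  x=1 (N3, w=125) cum 125
  x=4 (N4, w=150) cum 275  ← median
  x=15 (N1, w=175) cum 450
  x=18 (N2, w=80) cum 530
⇒ x* = 4
y-coordinate, sorted with cumulative weight:
  y=0 (N4, w=150) cum 150
  y=7 (N3, w=125) cum 275  ← median
  y=14 (N2, w=80) cum 355
  y=15 (N1, w=175) cum 530
⇒ y* = 7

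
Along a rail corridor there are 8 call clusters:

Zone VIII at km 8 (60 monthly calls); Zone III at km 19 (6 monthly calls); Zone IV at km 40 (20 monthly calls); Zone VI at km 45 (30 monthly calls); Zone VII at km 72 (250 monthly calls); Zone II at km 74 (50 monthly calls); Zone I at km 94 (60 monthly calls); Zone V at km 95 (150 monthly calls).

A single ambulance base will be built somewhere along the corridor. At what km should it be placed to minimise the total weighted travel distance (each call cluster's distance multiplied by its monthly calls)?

x = 72

For a sum of weighted absolute distances on a line, the optimum is the weighted median (not the mean). Total weight W = 626; half-weight = 313.
Sort by position and accumulate weight:
  km 8 (Zone VIII, w=60) → cum 60
  km 19 (Zone III, w=6) → cum 66
  km 40 (Zone IV, w=20) → cum 86
  km 45 (Zone VI, w=30) → cum 116
  km 72 (Zone VII, w=250) → cum 366  ≥ 313 → median here
  km 74 (Zone II, w=50) → cum 416
  km 94 (Zone I, w=60) → cum 476
  km 95 (Zone V, w=150) → cum 626
Optimal location: km 72.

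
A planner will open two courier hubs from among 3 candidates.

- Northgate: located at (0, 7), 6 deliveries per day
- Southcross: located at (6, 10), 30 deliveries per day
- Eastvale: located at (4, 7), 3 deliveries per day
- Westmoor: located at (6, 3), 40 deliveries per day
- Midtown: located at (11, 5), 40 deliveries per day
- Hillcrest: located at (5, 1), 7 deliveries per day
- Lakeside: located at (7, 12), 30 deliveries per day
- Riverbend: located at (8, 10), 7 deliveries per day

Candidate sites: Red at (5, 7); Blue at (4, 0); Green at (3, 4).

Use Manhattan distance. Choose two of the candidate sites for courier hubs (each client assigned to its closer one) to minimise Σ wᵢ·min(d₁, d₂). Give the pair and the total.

{Red, Green}, total 920

Evaluate every pair (each demand assigned to the nearer of the two):
  {Red, Green}: total = 920
  {Red, Blue}: total = 939
  {Blue, Green}: total = 1289
Best pair: {Red, Green} with total 920.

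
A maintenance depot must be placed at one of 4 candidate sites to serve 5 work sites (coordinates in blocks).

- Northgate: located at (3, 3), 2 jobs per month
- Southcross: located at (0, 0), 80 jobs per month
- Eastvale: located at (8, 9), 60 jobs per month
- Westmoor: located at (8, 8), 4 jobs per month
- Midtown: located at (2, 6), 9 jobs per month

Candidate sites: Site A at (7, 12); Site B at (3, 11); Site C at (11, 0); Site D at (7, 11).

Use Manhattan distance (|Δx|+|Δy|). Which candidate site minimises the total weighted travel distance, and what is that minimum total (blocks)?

Site B, total 1642 blocks

Total weighted distance at each candidate:
  Site A (7, 12): total = 1905
  Site B (3, 11): total = 1642
  Site C (11, 0): total = 1801
  Site D (7, 11): total = 1750
Minimum is at Site B with total 1642 blocks.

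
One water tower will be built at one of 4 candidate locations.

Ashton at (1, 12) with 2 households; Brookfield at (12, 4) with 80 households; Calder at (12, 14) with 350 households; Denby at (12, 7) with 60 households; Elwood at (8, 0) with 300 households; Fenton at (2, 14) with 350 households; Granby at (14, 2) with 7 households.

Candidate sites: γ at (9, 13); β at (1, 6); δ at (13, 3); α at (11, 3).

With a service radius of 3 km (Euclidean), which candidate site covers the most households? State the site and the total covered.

δ, covering 87

Coverage radius r = 3 km; a point is covered iff (Δx)²+(Δy)² ≤ 3² = 9.
  γ (9, 13): covers {none} → 0
  β (1, 6): covers {none} → 0
  δ (13, 3): covers {Brookfield, Granby} → 87
  α (11, 3): covers {Brookfield} → 80
Maximum coverage at δ: 87 households.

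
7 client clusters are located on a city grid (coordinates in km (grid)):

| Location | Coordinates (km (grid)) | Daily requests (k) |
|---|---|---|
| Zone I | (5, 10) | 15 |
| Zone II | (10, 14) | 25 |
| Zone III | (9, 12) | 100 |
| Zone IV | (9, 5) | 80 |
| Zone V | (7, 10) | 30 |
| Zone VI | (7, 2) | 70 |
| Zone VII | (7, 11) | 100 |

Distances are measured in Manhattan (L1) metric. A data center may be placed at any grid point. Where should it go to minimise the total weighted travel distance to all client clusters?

Manhattan distance separates: Σwᵢ(|x−xᵢ|+|y−yᵢ|) = Σwᵢ|x−xᵢ| + Σwᵢ|y−yᵢ|, so x and y are optimised independently as 1-D weighted medians.
Total weight W = 420; half = 210.
x-coordinate, sorted with cumulative weight:
  x=5 (Zone I, w=15) cum 15
  x=7 (Zone V, w=30) cum 45
  x=7 (Zone VI, w=70) cum 115
  x=7 (Zone VII, w=100) cum 215  ← median
  x=9 (Zone III, w=100) cum 315
  x=9 (Zone IV, w=80) cum 395
  x=10 (Zone II, w=25) cum 420
⇒ x* = 7
y-coordinate, sorted with cumulative weight:
  y=2 (Zone VI, w=70) cum 70
  y=5 (Zone IV, w=80) cum 150
  y=10 (Zone I, w=15) cum 165
  y=10 (Zone V, w=30) cum 195
  y=11 (Zone VII, w=100) cum 295  ← median
  y=12 (Zone III, w=100) cum 395
  y=14 (Zone II, w=25) cum 420
⇒ y* = 11

(7, 11)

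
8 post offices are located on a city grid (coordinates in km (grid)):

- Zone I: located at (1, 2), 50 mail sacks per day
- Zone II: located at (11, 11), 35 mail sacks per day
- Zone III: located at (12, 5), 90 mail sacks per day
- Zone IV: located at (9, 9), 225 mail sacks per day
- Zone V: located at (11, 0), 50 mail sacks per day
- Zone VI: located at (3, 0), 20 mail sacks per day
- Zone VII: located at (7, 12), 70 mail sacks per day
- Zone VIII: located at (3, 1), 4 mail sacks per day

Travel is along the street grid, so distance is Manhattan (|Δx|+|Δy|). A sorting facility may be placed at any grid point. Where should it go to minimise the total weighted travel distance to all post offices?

(9, 9)

Manhattan distance separates: Σwᵢ(|x−xᵢ|+|y−yᵢ|) = Σwᵢ|x−xᵢ| + Σwᵢ|y−yᵢ|, so x and y are optimised independently as 1-D weighted medians.
Total weight W = 544; half = 272.
x-coordinate, sorted with cumulative weight:
  x=1 (Zone I, w=50) cum 50
  x=3 (Zone VI, w=20) cum 70
  x=3 (Zone VIII, w=4) cum 74
  x=7 (Zone VII, w=70) cum 144
  x=9 (Zone IV, w=225) cum 369  ← median
  x=11 (Zone II, w=35) cum 404
  x=11 (Zone V, w=50) cum 454
  x=12 (Zone III, w=90) cum 544
⇒ x* = 9
y-coordinate, sorted with cumulative weight:
  y=0 (Zone V, w=50) cum 50
  y=0 (Zone VI, w=20) cum 70
  y=1 (Zone VIII, w=4) cum 74
  y=2 (Zone I, w=50) cum 124
  y=5 (Zone III, w=90) cum 214
  y=9 (Zone IV, w=225) cum 439  ← median
  y=11 (Zone II, w=35) cum 474
  y=12 (Zone VII, w=70) cum 544
⇒ y* = 9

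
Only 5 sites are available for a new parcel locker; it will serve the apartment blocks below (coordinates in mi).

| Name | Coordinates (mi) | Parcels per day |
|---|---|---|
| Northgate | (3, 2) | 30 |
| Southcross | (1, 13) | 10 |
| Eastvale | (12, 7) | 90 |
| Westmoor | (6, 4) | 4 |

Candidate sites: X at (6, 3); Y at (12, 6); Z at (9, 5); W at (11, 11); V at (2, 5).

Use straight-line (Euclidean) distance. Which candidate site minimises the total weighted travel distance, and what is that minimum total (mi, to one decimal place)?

Y, total 541.1 mi

Total weighted distance at each candidate:
  X (6, 3): total = 859.7
  Y (12, 6): total = 541.1
  Z (9, 5): total = 651.5
  W (11, 11): total = 868.7
  V (2, 5): total = 1109.8
Minimum is at Y with total 541.1 mi.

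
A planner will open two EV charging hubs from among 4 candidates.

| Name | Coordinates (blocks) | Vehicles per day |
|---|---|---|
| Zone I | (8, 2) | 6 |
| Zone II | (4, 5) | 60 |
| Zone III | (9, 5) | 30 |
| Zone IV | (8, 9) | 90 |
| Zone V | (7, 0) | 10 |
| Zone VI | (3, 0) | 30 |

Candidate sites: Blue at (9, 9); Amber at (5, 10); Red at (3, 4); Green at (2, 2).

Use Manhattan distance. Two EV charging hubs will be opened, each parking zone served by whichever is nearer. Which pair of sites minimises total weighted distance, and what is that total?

{Blue, Red}, total 572

Evaluate every pair (each demand assigned to the nearer of the two):
  {Blue, Red}: total = 572
  {Blue, Green}: total = 706
  {Amber, Red}: total = 932
  {Blue, Amber}: total = 1088
  {Amber, Green}: total = 1126
  {Red, Green}: total = 1426
Best pair: {Blue, Red} with total 572.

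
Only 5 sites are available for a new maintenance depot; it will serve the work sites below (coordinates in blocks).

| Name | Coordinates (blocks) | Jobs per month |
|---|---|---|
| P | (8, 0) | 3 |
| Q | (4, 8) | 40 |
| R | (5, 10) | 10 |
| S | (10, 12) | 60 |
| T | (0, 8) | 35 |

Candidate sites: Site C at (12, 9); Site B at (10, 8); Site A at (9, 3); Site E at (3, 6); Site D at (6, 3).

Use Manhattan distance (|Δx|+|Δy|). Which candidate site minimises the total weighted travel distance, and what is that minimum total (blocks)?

Total weighted distance at each candidate:
  Site C (12, 9): total = 1234
  Site B (10, 8): total = 930
  Site A (9, 3): total = 1612
  Site E (3, 6): total = 1168
  Site D (6, 3): total = 1540
Minimum is at Site B with total 930 blocks.

Site B, total 930 blocks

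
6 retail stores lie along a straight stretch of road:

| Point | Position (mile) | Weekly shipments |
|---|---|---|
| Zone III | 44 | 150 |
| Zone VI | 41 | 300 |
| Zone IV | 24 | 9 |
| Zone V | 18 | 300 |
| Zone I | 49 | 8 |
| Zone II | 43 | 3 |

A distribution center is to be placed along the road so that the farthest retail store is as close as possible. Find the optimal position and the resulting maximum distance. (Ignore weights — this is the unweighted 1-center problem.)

location 33.5, max distance 15.5

The 1-center on a line is the midpoint of the two extreme points: leftmost at 18, rightmost at 49.
Optimal location = (18 + 49)/2 = 33.5; maximum distance = (49 − 18)/2 = 15.5.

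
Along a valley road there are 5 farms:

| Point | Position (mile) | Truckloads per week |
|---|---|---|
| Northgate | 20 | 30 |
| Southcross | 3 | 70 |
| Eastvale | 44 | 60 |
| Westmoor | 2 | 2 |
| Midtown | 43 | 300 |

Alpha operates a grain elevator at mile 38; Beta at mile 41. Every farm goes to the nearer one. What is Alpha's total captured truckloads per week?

102

The indifferent point is the midpoint (38+41)/2 = 39.5; farms left of it (closer to Alpha at 38) go to Alpha, those right go to Beta.
  Westmoor at 2 (w=2) → Alpha
  Southcross at 3 (w=70) → Alpha
  Northgate at 20 (w=30) → Alpha
  Midtown at 43 (w=300) → Beta
  Eastvale at 44 (w=60) → Beta
Alpha captures 102; Beta captures 360.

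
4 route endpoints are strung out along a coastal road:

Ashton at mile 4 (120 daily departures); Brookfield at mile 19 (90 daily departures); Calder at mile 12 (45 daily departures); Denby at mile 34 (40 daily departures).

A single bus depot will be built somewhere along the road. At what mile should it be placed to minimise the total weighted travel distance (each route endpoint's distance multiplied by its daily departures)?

For a sum of weighted absolute distances on a line, the optimum is the weighted median (not the mean). Total weight W = 295; half-weight = 147.5.
Sort by position and accumulate weight:
  mile 4 (Ashton, w=120) → cum 120
  mile 12 (Calder, w=45) → cum 165  ≥ 147.5 → median here
  mile 19 (Brookfield, w=90) → cum 255
  mile 34 (Denby, w=40) → cum 295
Optimal location: mile 12.

x = 12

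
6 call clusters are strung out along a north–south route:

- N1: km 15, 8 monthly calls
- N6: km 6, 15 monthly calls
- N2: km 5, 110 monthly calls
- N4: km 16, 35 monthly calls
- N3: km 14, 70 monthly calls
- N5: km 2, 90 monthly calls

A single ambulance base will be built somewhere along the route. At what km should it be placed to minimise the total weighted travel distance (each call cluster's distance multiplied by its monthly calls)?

x = 5

For a sum of weighted absolute distances on a line, the optimum is the weighted median (not the mean). Total weight W = 328; half-weight = 164.
Sort by position and accumulate weight:
  km 2 (N5, w=90) → cum 90
  km 5 (N2, w=110) → cum 200  ≥ 164 → median here
  km 6 (N6, w=15) → cum 215
  km 14 (N3, w=70) → cum 285
  km 15 (N1, w=8) → cum 293
  km 16 (N4, w=35) → cum 328
Optimal location: km 5.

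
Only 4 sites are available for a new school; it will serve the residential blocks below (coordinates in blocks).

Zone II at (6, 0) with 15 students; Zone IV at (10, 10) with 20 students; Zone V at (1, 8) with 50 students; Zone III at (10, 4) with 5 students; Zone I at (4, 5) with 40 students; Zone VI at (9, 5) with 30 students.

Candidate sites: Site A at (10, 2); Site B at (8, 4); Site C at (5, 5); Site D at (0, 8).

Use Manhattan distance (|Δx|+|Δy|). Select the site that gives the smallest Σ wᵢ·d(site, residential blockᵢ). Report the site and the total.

Total weighted distance at each candidate:
  Site A (10, 2): total = 1490
  Site B (8, 4): total = 1070
  Site C (5, 5): total = 830
  Site D (0, 8): total = 1210
Minimum is at Site C with total 830 blocks.

Site C, total 830 blocks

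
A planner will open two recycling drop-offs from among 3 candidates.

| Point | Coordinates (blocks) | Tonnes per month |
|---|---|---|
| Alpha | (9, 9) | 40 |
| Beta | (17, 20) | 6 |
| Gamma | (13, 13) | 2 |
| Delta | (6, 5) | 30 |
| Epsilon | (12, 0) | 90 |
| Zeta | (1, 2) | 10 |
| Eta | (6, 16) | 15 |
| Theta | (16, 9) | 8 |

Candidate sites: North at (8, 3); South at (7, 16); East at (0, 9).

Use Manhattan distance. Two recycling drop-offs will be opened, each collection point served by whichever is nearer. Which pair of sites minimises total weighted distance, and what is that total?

Evaluate every pair (each demand assigned to the nearer of the two):
  {North, South}: total = 1339
  {North, East}: total = 1603
  {South, East}: total = 2875
Best pair: {North, South} with total 1339.

{North, South}, total 1339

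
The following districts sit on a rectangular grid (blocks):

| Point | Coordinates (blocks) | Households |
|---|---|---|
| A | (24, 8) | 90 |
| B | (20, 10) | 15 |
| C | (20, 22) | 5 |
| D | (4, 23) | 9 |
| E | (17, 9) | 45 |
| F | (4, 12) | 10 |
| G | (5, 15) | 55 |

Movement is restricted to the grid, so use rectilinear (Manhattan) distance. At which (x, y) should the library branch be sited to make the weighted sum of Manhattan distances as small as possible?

(17, 9)

Manhattan distance separates: Σwᵢ(|x−xᵢ|+|y−yᵢ|) = Σwᵢ|x−xᵢ| + Σwᵢ|y−yᵢ|, so x and y are optimised independently as 1-D weighted medians.
Total weight W = 229; half = 114.5.
x-coordinate, sorted with cumulative weight:
  x=4 (D, w=9) cum 9
  x=4 (F, w=10) cum 19
  x=5 (G, w=55) cum 74
  x=17 (E, w=45) cum 119  ← median
  x=20 (B, w=15) cum 134
  x=20 (C, w=5) cum 139
  x=24 (A, w=90) cum 229
⇒ x* = 17
y-coordinate, sorted with cumulative weight:
  y=8 (A, w=90) cum 90
  y=9 (E, w=45) cum 135  ← median
  y=10 (B, w=15) cum 150
  y=12 (F, w=10) cum 160
  y=15 (G, w=55) cum 215
  y=22 (C, w=5) cum 220
  y=23 (D, w=9) cum 229
⇒ y* = 9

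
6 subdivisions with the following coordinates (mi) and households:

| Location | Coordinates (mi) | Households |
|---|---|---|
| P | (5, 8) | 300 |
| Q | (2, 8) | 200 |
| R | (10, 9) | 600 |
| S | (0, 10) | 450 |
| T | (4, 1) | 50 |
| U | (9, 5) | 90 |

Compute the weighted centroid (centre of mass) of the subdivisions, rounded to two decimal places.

The minimiser of Σwᵢ‖p−pᵢ‖² is the weighted centroid p* = (Σwᵢpᵢ)/(Σwᵢ).
Σwᵢ = 1690.
Σwᵢxᵢ = 300·5 + 200·2 + 600·10 + 450·0 + 50·4 + 90·9 = 8910.
Σwᵢyᵢ = 300·8 + 200·8 + 600·9 + 450·10 + 50·1 + 90·5 = 14400.
x* = 8910/1690 = 5.27, y* = 14400/1690 = 8.52.

(5.27, 8.52)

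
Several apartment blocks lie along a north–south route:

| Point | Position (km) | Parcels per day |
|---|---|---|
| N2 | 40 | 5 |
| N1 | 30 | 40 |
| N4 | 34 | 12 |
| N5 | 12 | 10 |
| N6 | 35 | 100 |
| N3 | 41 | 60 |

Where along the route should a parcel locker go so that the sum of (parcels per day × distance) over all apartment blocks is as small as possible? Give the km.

x = 35

For a sum of weighted absolute distances on a line, the optimum is the weighted median (not the mean). Total weight W = 227; half-weight = 113.5.
Sort by position and accumulate weight:
  km 12 (N5, w=10) → cum 10
  km 30 (N1, w=40) → cum 50
  km 34 (N4, w=12) → cum 62
  km 35 (N6, w=100) → cum 162  ≥ 113.5 → median here
  km 40 (N2, w=5) → cum 167
  km 41 (N3, w=60) → cum 227
Optimal location: km 35.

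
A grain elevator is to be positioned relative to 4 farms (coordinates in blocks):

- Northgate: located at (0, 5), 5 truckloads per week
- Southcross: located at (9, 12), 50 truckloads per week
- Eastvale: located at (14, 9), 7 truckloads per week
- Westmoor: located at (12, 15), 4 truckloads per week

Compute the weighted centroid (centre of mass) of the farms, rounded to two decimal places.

The minimiser of Σwᵢ‖p−pᵢ‖² is the weighted centroid p* = (Σwᵢpᵢ)/(Σwᵢ).
Σwᵢ = 66.
Σwᵢxᵢ = 5·0 + 50·9 + 7·14 + 4·12 = 596.
Σwᵢyᵢ = 5·5 + 50·12 + 7·9 + 4·15 = 748.
x* = 596/66 = 9.03, y* = 748/66 = 11.33.

(9.03, 11.33)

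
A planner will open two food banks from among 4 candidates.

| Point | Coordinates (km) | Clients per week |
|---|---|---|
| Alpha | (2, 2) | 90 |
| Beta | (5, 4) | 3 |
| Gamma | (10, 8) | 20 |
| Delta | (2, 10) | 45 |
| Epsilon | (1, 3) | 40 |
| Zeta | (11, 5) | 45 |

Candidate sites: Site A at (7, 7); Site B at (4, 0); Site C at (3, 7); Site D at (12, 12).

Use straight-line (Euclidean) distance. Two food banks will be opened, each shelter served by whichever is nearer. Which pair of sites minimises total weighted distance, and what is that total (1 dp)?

Evaluate every pair (each demand assigned to the nearer of the two):
  {Site A, Site B}: total = 962.0
  {Site A, Site C}: total = 1055.4
  {Site B, Site C}: total = 1089.9
  {Site C, Site D}: total = 1198.6
  {Site B, Site D}: total = 1303.2
  {Site A, Site D}: total = 1462.5
Best pair: {Site A, Site B} with total 962.0.

{Site A, Site B}, total 962.0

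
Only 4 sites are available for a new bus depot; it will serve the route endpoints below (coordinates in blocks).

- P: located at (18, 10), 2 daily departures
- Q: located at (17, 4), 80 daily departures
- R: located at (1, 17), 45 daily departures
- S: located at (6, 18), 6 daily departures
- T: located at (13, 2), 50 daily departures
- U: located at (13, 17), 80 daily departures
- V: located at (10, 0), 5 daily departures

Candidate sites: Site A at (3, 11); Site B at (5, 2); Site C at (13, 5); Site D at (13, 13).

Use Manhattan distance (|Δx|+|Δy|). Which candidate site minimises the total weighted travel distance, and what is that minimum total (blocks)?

Site C, total 2770 blocks

Total weighted distance at each candidate:
  Site A (3, 11): total = 4452
  Site B (5, 2): total = 4394
  Site C (13, 5): total = 2770
  Site D (13, 13): total = 2798
Minimum is at Site C with total 2770 blocks.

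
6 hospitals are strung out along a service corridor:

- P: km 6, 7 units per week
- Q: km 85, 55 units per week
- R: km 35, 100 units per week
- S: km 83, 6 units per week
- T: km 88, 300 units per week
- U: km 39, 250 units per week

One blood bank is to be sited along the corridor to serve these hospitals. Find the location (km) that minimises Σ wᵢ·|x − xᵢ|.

x = 83

For a sum of weighted absolute distances on a line, the optimum is the weighted median (not the mean). Total weight W = 718; half-weight = 359.
Sort by position and accumulate weight:
  km 6 (P, w=7) → cum 7
  km 35 (R, w=100) → cum 107
  km 39 (U, w=250) → cum 357
  km 83 (S, w=6) → cum 363  ≥ 359 → median here
  km 85 (Q, w=55) → cum 418
  km 88 (T, w=300) → cum 718
Optimal location: km 83.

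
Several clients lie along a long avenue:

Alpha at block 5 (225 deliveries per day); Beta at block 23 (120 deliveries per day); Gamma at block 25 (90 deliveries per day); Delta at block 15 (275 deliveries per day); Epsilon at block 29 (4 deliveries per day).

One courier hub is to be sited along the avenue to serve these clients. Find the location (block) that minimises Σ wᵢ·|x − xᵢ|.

x = 15

For a sum of weighted absolute distances on a line, the optimum is the weighted median (not the mean). Total weight W = 714; half-weight = 357.
Sort by position and accumulate weight:
  block 5 (Alpha, w=225) → cum 225
  block 15 (Delta, w=275) → cum 500  ≥ 357 → median here
  block 23 (Beta, w=120) → cum 620
  block 25 (Gamma, w=90) → cum 710
  block 29 (Epsilon, w=4) → cum 714
Optimal location: block 15.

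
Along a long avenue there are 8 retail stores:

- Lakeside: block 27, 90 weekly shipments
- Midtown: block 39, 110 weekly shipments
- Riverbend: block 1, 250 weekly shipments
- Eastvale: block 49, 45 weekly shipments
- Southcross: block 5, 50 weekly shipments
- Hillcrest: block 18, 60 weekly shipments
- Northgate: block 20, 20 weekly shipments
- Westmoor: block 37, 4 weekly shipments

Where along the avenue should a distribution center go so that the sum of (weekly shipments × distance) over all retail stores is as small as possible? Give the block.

For a sum of weighted absolute distances on a line, the optimum is the weighted median (not the mean). Total weight W = 629; half-weight = 314.5.
Sort by position and accumulate weight:
  block 1 (Riverbend, w=250) → cum 250
  block 5 (Southcross, w=50) → cum 300
  block 18 (Hillcrest, w=60) → cum 360  ≥ 314.5 → median here
  block 20 (Northgate, w=20) → cum 380
  block 27 (Lakeside, w=90) → cum 470
  block 37 (Westmoor, w=4) → cum 474
  block 39 (Midtown, w=110) → cum 584
  block 49 (Eastvale, w=45) → cum 629
Optimal location: block 18.

x = 18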